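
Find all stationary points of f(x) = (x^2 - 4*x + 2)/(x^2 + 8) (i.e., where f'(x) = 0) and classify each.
f'(x) = 4*(x^2 + 3*x - 8)/(x^4 + 16*x^2 + 64)

Solve f'(x) = 0:
  f'(x) = 4*(x^2 + 3*x - 8)/(x^2 + 8)^2; the denominator is positive wherever f is defined, so f'(x) = 0 ⇔ 4*x^2 + 12*x - 32 = 0.
  Factor: 4*x^2 + 12*x - 32 = 4*(x^2 + 3*x - 8); x^2 + 3*x - 8 = 0 has no rational roots; quadratic formula: x = (-3 ± √41)/2.
  ⇒ x = -sqrt(41)/2 - 3/2 ≈ -4.7016, -3/2 + sqrt(41)/2 ≈ 1.7016

f''(x) = 4*(-2*x^3 - 9*x^2 + 48*x + 24)/(x^6 + 24*x^4 + 192*x^2 + 512)
Second-derivative test at each critical point:
  f''(-4.7016) = -0.0283 < 0 → local maximum
  f''(1.7016) = 0.2158 > 0 → local minimum

Critical points: x = -sqrt(41)/2 - 3/2 ≈ -4.7016 (local maximum); x = -3/2 + sqrt(41)/2 ≈ 1.7016 (local minimum)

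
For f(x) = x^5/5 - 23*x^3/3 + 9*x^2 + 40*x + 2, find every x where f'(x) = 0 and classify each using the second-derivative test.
f'(x) = x^4 - 23*x^2 + 18*x + 40

Solve f'(x) = 0:
  Factor: x^4 - 23*x^2 + 18*x + 40 = (x - 4)*(x - 2)*(x + 1)*(x + 5) = 0.
  ⇒ x = -5, -1, 2, 4

f''(x) = 4*x^3 - 46*x + 18
Second-derivative test at each critical point:
  f''(-5) = -252 < 0 → local maximum
  f''(-1) = 60 > 0 → local minimum
  f''(2) = -42 < 0 → local maximum
  f''(4) = 90 > 0 → local minimum

Critical points: x = -5 (local maximum); x = -1 (local minimum); x = 2 (local maximum); x = 4 (local minimum)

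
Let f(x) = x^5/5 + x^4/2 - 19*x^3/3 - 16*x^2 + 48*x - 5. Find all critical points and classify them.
f'(x) = x^4 + 2*x^3 - 19*x^2 - 32*x + 48

Solve f'(x) = 0:
  Factor: x^4 + 2*x^3 - 19*x^2 - 32*x + 48 = (x - 4)*(x - 1)*(x + 3)*(x + 4) = 0.
  ⇒ x = -4, -3, 1, 4

f''(x) = 4*x^3 + 6*x^2 - 38*x - 32
Second-derivative test at each critical point:
  f''(-4) = -40 < 0 → local maximum
  f''(-3) = 28 > 0 → local minimum
  f''(1) = -60 < 0 → local maximum
  f''(4) = 168 > 0 → local minimum

Critical points: x = -4 (local maximum); x = -3 (local minimum); x = 1 (local maximum); x = 4 (local minimum)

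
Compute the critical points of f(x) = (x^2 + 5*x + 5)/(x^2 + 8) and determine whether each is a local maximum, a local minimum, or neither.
f'(x) = (-5*x^2 + 6*x + 40)/(x^4 + 16*x^2 + 64)

Solve f'(x) = 0:
  f'(x) = -(5*x^2 - 6*x - 40)/(x^2 + 8)^2; the denominator is positive wherever f is defined, so f'(x) = 0 ⇔ -5*x^2 + 6*x + 40 = 0.
  5*x^2 - 6*x - 40 = 0 has no rational roots; quadratic formula: x = (6 ± √836)/10.
  ⇒ x = 3/5 - sqrt(209)/5 ≈ -2.2914, 3/5 + sqrt(209)/5 ≈ 3.4914

f''(x) = 2*(5*x^3 - 9*x^2 - 120*x + 24)/(x^6 + 24*x^4 + 192*x^2 + 512)
Second-derivative test at each critical point:
  f''(-2.2914) = 0.1647 > 0 → local minimum
  f''(3.4914) = -0.0709 < 0 → local maximum

Critical points: x = 3/5 - sqrt(209)/5 ≈ -2.2914 (local minimum); x = 3/5 + sqrt(209)/5 ≈ 3.4914 (local maximum)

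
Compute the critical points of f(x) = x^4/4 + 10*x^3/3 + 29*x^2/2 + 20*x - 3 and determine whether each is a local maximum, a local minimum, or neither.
f'(x) = x^3 + 10*x^2 + 29*x + 20

Solve f'(x) = 0:
  Factor: x^3 + 10*x^2 + 29*x + 20 = (x + 1)*(x + 4)*(x + 5) = 0.
  ⇒ x = -5, -4, -1

f''(x) = 3*x^2 + 20*x + 29
Second-derivative test at each critical point:
  f''(-5) = 4 > 0 → local minimum
  f''(-4) = -3 < 0 → local maximum
  f''(-1) = 12 > 0 → local minimum

Critical points: x = -5 (local minimum); x = -4 (local maximum); x = -1 (local minimum)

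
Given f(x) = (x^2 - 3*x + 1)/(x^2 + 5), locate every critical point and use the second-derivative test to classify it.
f'(x) = (3*x^2 + 8*x - 15)/(x^4 + 10*x^2 + 25)

Solve f'(x) = 0:
  f'(x) = (3*x^2 + 8*x - 15)/(x^2 + 5)^2; the denominator is positive wherever f is defined, so f'(x) = 0 ⇔ 3*x^2 + 8*x - 15 = 0.
  3*x^2 + 8*x - 15 = 0 has no rational roots; quadratic formula: x = (-8 ± √244)/6.
  ⇒ x = -sqrt(61)/3 - 4/3 ≈ -3.9367, -4/3 + sqrt(61)/3 ≈ 1.2701

f''(x) = 2*(-3*x^3 - 12*x^2 + 45*x + 20)/(x^6 + 15*x^4 + 75*x^2 + 125)
Second-derivative test at each critical point:
  f''(-3.9367) = -0.0372 < 0 → local maximum
  f''(1.2701) = 0.3572 > 0 → local minimum

Critical points: x = -sqrt(61)/3 - 4/3 ≈ -3.9367 (local maximum); x = -4/3 + sqrt(61)/3 ≈ 1.2701 (local minimum)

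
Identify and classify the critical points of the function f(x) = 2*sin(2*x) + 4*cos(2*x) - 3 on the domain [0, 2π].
f'(x) = -8*sin(2*x) + 4*cos(2*x)

Solve f'(x) = 0 on [0, 2π]:
  f'(x) = 0 ⇔ 2*cos(2*x) = 4*sin(2*x) ⇔ tan(2*x) = 1/2, i.e. 2*x = arctan(1/2) + nπ; keep the solutions lying in [0, 2π].
  ⇒ x = atan(1/2)/2 ≈ 0.2318, atan(1/2)/2 + pi/2 ≈ 1.8026, atan(1/2)/2 + pi ≈ 3.3734, atan(1/2)/2 + 3*pi/2 ≈ 4.9442

f''(x) = -8*sin(2*x) - 16*cos(2*x)
Second-derivative test at each critical point:
  f''(0.2318) = -17.8885 < 0 → local maximum
  f''(1.8026) = 17.8885 > 0 → local minimum
  f''(3.3734) = -17.8885 < 0 → local maximum
  f''(4.9442) = 17.8885 > 0 → local minimum

Critical points: x = atan(1/2)/2 ≈ 0.2318 (local maximum); x = atan(1/2)/2 + pi/2 ≈ 1.8026 (local minimum); x = atan(1/2)/2 + pi ≈ 3.3734 (local maximum); x = atan(1/2)/2 + 3*pi/2 ≈ 4.9442 (local minimum)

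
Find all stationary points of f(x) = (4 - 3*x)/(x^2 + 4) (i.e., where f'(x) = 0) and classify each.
f'(x) = (3*x^2 - 8*x - 12)/(x^4 + 8*x^2 + 16)

Solve f'(x) = 0:
  f'(x) = (3*x^2 - 8*x - 12)/(x^2 + 4)^2; the denominator is positive wherever f is defined, so f'(x) = 0 ⇔ 3*x^2 - 8*x - 12 = 0.
  3*x^2 - 8*x - 12 = 0 has no rational roots; quadratic formula: x = (8 ± √208)/6.
  ⇒ x = 4/3 - 2*sqrt(13)/3 ≈ -1.0704, 4/3 + 2*sqrt(13)/3 ≈ 3.7370

f''(x) = 2*(4*x^2*(4 - 3*x) + (9*x - 4)*(x^2 + 4))/(x^2 + 4)^3
Second-derivative test at each critical point:
  f''(-1.0704) = -0.5447 < 0 → local maximum
  f''(3.7370) = 0.0447 > 0 → local minimum

Critical points: x = 4/3 - 2*sqrt(13)/3 ≈ -1.0704 (local maximum); x = 4/3 + 2*sqrt(13)/3 ≈ 3.7370 (local minimum)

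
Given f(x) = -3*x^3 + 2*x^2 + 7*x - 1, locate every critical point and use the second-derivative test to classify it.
f'(x) = -9*x^2 + 4*x + 7

Solve f'(x) = 0:
  9*x^2 - 4*x - 7 = 0 has no rational roots; quadratic formula: x = (4 ± √268)/18.
  ⇒ x = 2/9 - sqrt(67)/9 ≈ -0.6873, 2/9 + sqrt(67)/9 ≈ 1.1317

f''(x) = 4 - 18*x
Second-derivative test at each critical point:
  f''(-0.6873) = 16.3707 > 0 → local minimum
  f''(1.1317) = -16.3707 < 0 → local maximum

Critical points: x = 2/9 - sqrt(67)/9 ≈ -0.6873 (local minimum); x = 2/9 + sqrt(67)/9 ≈ 1.1317 (local maximum)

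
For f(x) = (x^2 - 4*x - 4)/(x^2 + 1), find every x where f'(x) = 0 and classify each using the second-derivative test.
f'(x) = 2*(2*x^2 + 5*x - 2)/(x^4 + 2*x^2 + 1)

Solve f'(x) = 0:
  f'(x) = 2*(2*x^2 + 5*x - 2)/(x^2 + 1)^2; the denominator is positive wherever f is defined, so f'(x) = 0 ⇔ 4*x^2 + 10*x - 4 = 0.
  Factor: 4*x^2 + 10*x - 4 = 2*(2*x^2 + 5*x - 2); 2*x^2 + 5*x - 2 = 0 has no rational roots; quadratic formula: x = (-5 ± √41)/4.
  ⇒ x = -sqrt(41)/4 - 5/4 ≈ -2.8508, -5/4 + sqrt(41)/4 ≈ 0.3508

f''(x) = 2*(-4*x^3 - 15*x^2 + 12*x + 5)/(x^6 + 3*x^4 + 3*x^2 + 1)
Second-derivative test at each critical point:
  f''(-2.8508) = -0.1537 < 0 → local maximum
  f''(0.3508) = 10.1537 > 0 → local minimum

Critical points: x = -sqrt(41)/4 - 5/4 ≈ -2.8508 (local maximum); x = -5/4 + sqrt(41)/4 ≈ 0.3508 (local minimum)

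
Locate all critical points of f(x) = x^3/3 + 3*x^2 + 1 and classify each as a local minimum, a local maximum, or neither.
f'(x) = x*(x + 6)

Solve f'(x) = 0:
  Factor: x^2 + 6*x = x*(x + 6) = 0.
  ⇒ x = -6, 0

f''(x) = 2*x + 6
Second-derivative test at each critical point:
  f''(-6) = -6 < 0 → local maximum
  f''(0) = 6 > 0 → local minimum

Critical points: x = -6 (local maximum); x = 0 (local minimum)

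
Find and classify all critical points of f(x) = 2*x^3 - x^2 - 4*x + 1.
f'(x) = 6*x^2 - 2*x - 4

Solve f'(x) = 0:
  Factor: 6*x^2 - 2*x - 4 = 2*(x - 1)*(3*x + 2) = 0.
  ⇒ x = -2/3, 1

f''(x) = 12*x - 2
Second-derivative test at each critical point:
  f''(-2/3) = -10 < 0 → local maximum
  f''(1) = 10 > 0 → local minimum

Critical points: x = -2/3 (local maximum); x = 1 (local minimum)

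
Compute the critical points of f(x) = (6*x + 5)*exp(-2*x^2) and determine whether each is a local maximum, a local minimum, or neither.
f'(x) = 2*(-2*x*(6*x + 5) + 3)*exp(-2*x^2)

Solve f'(x) = 0:
  f'(x) = (-24*x^2 - 20*x + 6)·exp(-2*x^2) and exp(-2*x^2) > 0 for every x, so f'(x) = 0 ⇔ -24*x^2 - 20*x + 6 = 0.
  Factor: -24*x^2 - 20*x + 6 = -2*(12*x^2 + 10*x - 3); 12*x^2 + 10*x - 3 = 0 has no rational roots; quadratic formula: x = (-10 ± √244)/24.
  ⇒ x = -sqrt(61)/12 - 5/12 ≈ -1.0675, -5/12 + sqrt(61)/12 ≈ 0.2342

f''(x) = 4*(4*x^2*(6*x + 5) - 18*x - 5)*exp(-2*x^2)
Second-derivative test at each critical point:
  f''(-1.0675) = 3.1980 > 0 → local minimum
  f''(0.2342) = -27.9955 < 0 → local maximum

Critical points: x = -sqrt(61)/12 - 5/12 ≈ -1.0675 (local minimum); x = -5/12 + sqrt(61)/12 ≈ 0.2342 (local maximum)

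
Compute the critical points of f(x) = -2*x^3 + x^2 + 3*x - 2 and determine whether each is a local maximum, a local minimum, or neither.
f'(x) = -6*x^2 + 2*x + 3

Solve f'(x) = 0:
  6*x^2 - 2*x - 3 = 0 has no rational roots; quadratic formula: x = (2 ± √76)/12.
  ⇒ x = 1/6 - sqrt(19)/6 ≈ -0.5598, 1/6 + sqrt(19)/6 ≈ 0.8931

f''(x) = 2 - 12*x
Second-derivative test at each critical point:
  f''(-0.5598) = 8.7178 > 0 → local minimum
  f''(0.8931) = -8.7178 < 0 → local maximum

Critical points: x = 1/6 - sqrt(19)/6 ≈ -0.5598 (local minimum); x = 1/6 + sqrt(19)/6 ≈ 0.8931 (local maximum)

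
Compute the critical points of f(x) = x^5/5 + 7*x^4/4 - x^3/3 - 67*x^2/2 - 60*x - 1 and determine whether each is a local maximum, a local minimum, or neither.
f'(x) = x^4 + 7*x^3 - x^2 - 67*x - 60

Solve f'(x) = 0:
  Factor: x^4 + 7*x^3 - x^2 - 67*x - 60 = (x - 3)*(x + 1)*(x + 4)*(x + 5) = 0.
  ⇒ x = -5, -4, -1, 3

f''(x) = 4*x^3 + 21*x^2 - 2*x - 67
Second-derivative test at each critical point:
  f''(-5) = -32 < 0 → local maximum
  f''(-4) = 21 > 0 → local minimum
  f''(-1) = -48 < 0 → local maximum
  f''(3) = 224 > 0 → local minimum

Critical points: x = -5 (local maximum); x = -4 (local minimum); x = -1 (local maximum); x = 3 (local minimum)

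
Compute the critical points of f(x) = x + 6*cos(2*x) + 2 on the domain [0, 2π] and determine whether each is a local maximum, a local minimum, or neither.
f'(x) = 1 - 12*sin(2*x)

Solve f'(x) = 0 on [0, 2π]:
  f'(x) = 0 ⇔ sin(2*x) = 1/12, i.e. 2*x = arcsin(1/12) + 2nπ or 2*x = π − arcsin(1/12) + 2nπ; keep the solutions lying in [0, 2π].
  ⇒ x = asin(1/12)/2 ≈ 0.0417, -asin(1/12)/2 + pi/2 ≈ 1.5291, asin(1/12)/2 + pi ≈ 3.1833, -asin(1/12)/2 + 3*pi/2 ≈ 4.6707

f''(x) = -24*cos(2*x)
Second-derivative test at each critical point:
  f''(0.0417) = -23.9165 < 0 → local maximum
  f''(1.5291) = 23.9165 > 0 → local minimum
  f''(3.1833) = -23.9165 < 0 → local maximum
  f''(4.6707) = 23.9165 > 0 → local minimum

Critical points: x = asin(1/12)/2 ≈ 0.0417 (local maximum); x = -asin(1/12)/2 + pi/2 ≈ 1.5291 (local minimum); x = asin(1/12)/2 + pi ≈ 3.1833 (local maximum); x = -asin(1/12)/2 + 3*pi/2 ≈ 4.6707 (local minimum)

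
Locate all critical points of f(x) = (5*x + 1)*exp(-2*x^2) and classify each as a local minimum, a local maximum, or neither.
f'(x) = (-4*x*(5*x + 1) + 5)*exp(-2*x^2)

Solve f'(x) = 0:
  f'(x) = (-20*x^2 - 4*x + 5)·exp(-2*x^2) and exp(-2*x^2) > 0 for every x, so f'(x) = 0 ⇔ -20*x^2 - 4*x + 5 = 0.
  20*x^2 + 4*x - 5 = 0 has no rational roots; quadratic formula: x = (-4 ± √416)/40.
  ⇒ x = -sqrt(26)/10 - 1/10 ≈ -0.6099, -1/10 + sqrt(26)/10 ≈ 0.4099

f''(x) = 4*(4*x^2*(5*x + 1) - 15*x - 1)*exp(-2*x^2)
Second-derivative test at each critical point:
  f''(-0.6099) = 9.6928 > 0 → local minimum
  f''(0.4099) = -14.5749 < 0 → local maximum

Critical points: x = -sqrt(26)/10 - 1/10 ≈ -0.6099 (local minimum); x = -1/10 + sqrt(26)/10 ≈ 0.4099 (local maximum)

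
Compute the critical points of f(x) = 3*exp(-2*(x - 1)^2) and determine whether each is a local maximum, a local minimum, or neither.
f'(x) = 12*(1 - x)*exp(-2*(x - 1)^2)

Solve f'(x) = 0:
  f'(x) = (12 - 12*x)·exp(-2*(x - 1)^2) and exp(-2*(x - 1)^2) > 0 for every x, so f'(x) = 0 ⇔ 12 - 12*x = 0.
  Factor: 12 - 12*x = -12*(x - 1) = 0.
  ⇒ x = 1

f''(x) = 12*(4*(x - 1)^2 - 1)*exp(-2*(x - 1)^2)
Second-derivative test at each critical point:
  f''(1) = -12 < 0 → local maximum

Critical points: x = 1 (local maximum)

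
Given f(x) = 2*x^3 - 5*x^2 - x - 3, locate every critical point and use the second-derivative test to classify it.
f'(x) = 6*x^2 - 10*x - 1

Solve f'(x) = 0:
  6*x^2 - 10*x - 1 = 0 has no rational roots; quadratic formula: x = (10 ± √124)/12.
  ⇒ x = 5/6 - sqrt(31)/6 ≈ -0.0946, 5/6 + sqrt(31)/6 ≈ 1.7613

f''(x) = 12*x - 10
Second-derivative test at each critical point:
  f''(-0.0946) = -11.1355 < 0 → local maximum
  f''(1.7613) = 11.1355 > 0 → local minimum

Critical points: x = 5/6 - sqrt(31)/6 ≈ -0.0946 (local maximum); x = 5/6 + sqrt(31)/6 ≈ 1.7613 (local minimum)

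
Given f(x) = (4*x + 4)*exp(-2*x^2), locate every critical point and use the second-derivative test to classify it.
f'(x) = 4*(-4*x*(x + 1) + 1)*exp(-2*x^2)

Solve f'(x) = 0:
  f'(x) = (-16*x^2 - 16*x + 4)·exp(-2*x^2) and exp(-2*x^2) > 0 for every x, so f'(x) = 0 ⇔ -16*x^2 - 16*x + 4 = 0.
  Factor: -16*x^2 - 16*x + 4 = -4*(4*x^2 + 4*x - 1); 4*x^2 + 4*x - 1 = 0 has no rational roots; quadratic formula: x = (-4 ± √32)/8.
  ⇒ x = -sqrt(2)/2 - 1/2 ≈ -1.2071, -1/2 + sqrt(2)/2 ≈ 0.2071

f''(x) = 16*(4*x^2*(x + 1) - 3*x - 1)*exp(-2*x^2)
Second-derivative test at each critical point:
  f''(-1.2071) = 1.2275 > 0 → local minimum
  f''(0.2071) = -20.7672 < 0 → local maximum

Critical points: x = -sqrt(2)/2 - 1/2 ≈ -1.2071 (local minimum); x = -1/2 + sqrt(2)/2 ≈ 0.2071 (local maximum)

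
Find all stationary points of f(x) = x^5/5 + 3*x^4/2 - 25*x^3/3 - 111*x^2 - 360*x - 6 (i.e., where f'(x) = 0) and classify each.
f'(x) = x^4 + 6*x^3 - 25*x^2 - 222*x - 360

Solve f'(x) = 0:
  Factor: x^4 + 6*x^3 - 25*x^2 - 222*x - 360 = (x - 6)*(x + 3)*(x + 4)*(x + 5) = 0.
  ⇒ x = -5, -4, -3, 6

f''(x) = 4*x^3 + 18*x^2 - 50*x - 222
Second-derivative test at each critical point:
  f''(-5) = -22 < 0 → local maximum
  f''(-4) = 10 > 0 → local minimum
  f''(-3) = -18 < 0 → local maximum
  f''(6) = 990 > 0 → local minimum

Critical points: x = -5 (local maximum); x = -4 (local minimum); x = -3 (local maximum); x = 6 (local minimum)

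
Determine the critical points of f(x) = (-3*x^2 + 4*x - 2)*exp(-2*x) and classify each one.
f'(x) = 2*(3*x^2 - 7*x + 4)*exp(-2*x)

Solve f'(x) = 0:
  f'(x) = (6*x^2 - 14*x + 8)·exp(-2*x) and exp(-2*x) > 0 for every x, so f'(x) = 0 ⇔ 6*x^2 - 14*x + 8 = 0.
  Factor: 6*x^2 - 14*x + 8 = 2*(x - 1)*(3*x - 4) = 0.
  ⇒ x = 1, 4/3

f''(x) = 2*(-6*x^2 + 20*x - 15)*exp(-2*x)
Second-derivative test at each critical point:
  f''(1) = -0.2707 < 0 → local maximum
  f''(4/3) = 0.1390 > 0 → local minimum

Critical points: x = 1 (local maximum); x = 4/3 (local minimum)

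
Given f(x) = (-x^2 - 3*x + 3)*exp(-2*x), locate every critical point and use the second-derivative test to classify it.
f'(x) = (2*x^2 + 4*x - 9)*exp(-2*x)

Solve f'(x) = 0:
  f'(x) = (2*x^2 + 4*x - 9)·exp(-2*x) and exp(-2*x) > 0 for every x, so f'(x) = 0 ⇔ 2*x^2 + 4*x - 9 = 0.
  2*x^2 + 4*x - 9 = 0 has no rational roots; quadratic formula: x = (-4 ± √88)/4.
  ⇒ x = -sqrt(22)/2 - 1 ≈ -3.3452, -1 + sqrt(22)/2 ≈ 1.3452

f''(x) = 2*(-2*x^2 - 2*x + 11)*exp(-2*x)
Second-derivative test at each critical point:
  f''(-3.3452) = -7548.3492 < 0 → local maximum
  f''(1.3452) = 0.6365 > 0 → local minimum

Critical points: x = -sqrt(22)/2 - 1 ≈ -3.3452 (local maximum); x = -1 + sqrt(22)/2 ≈ 1.3452 (local minimum)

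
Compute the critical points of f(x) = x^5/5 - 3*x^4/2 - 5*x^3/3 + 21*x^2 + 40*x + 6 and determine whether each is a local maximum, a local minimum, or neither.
f'(x) = x^4 - 6*x^3 - 5*x^2 + 42*x + 40

Solve f'(x) = 0:
  Factor: x^4 - 6*x^3 - 5*x^2 + 42*x + 40 = (x - 5)*(x - 4)*(x + 1)*(x + 2) = 0.
  ⇒ x = -2, -1, 4, 5

f''(x) = 4*x^3 - 18*x^2 - 10*x + 42
Second-derivative test at each critical point:
  f''(-2) = -42 < 0 → local maximum
  f''(-1) = 30 > 0 → local minimum
  f''(4) = -30 < 0 → local maximum
  f''(5) = 42 > 0 → local minimum

Critical points: x = -2 (local maximum); x = -1 (local minimum); x = 4 (local maximum); x = 5 (local minimum)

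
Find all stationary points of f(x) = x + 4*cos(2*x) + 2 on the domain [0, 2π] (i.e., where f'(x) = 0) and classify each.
f'(x) = 1 - 8*sin(2*x)

Solve f'(x) = 0 on [0, 2π]:
  f'(x) = 0 ⇔ sin(2*x) = 1/8, i.e. 2*x = arcsin(1/8) + 2nπ or 2*x = π − arcsin(1/8) + 2nπ; keep the solutions lying in [0, 2π].
  ⇒ x = asin(1/8)/2 ≈ 0.0627, -asin(1/8)/2 + pi/2 ≈ 1.5081, asin(1/8)/2 + pi ≈ 3.2043, -asin(1/8)/2 + 3*pi/2 ≈ 4.6497

f''(x) = -16*cos(2*x)
Second-derivative test at each critical point:
  f''(0.0627) = -15.8745 < 0 → local maximum
  f''(1.5081) = 15.8745 > 0 → local minimum
  f''(3.2043) = -15.8745 < 0 → local maximum
  f''(4.6497) = 15.8745 > 0 → local minimum

Critical points: x = asin(1/8)/2 ≈ 0.0627 (local maximum); x = -asin(1/8)/2 + pi/2 ≈ 1.5081 (local minimum); x = asin(1/8)/2 + pi ≈ 3.2043 (local maximum); x = -asin(1/8)/2 + 3*pi/2 ≈ 4.6497 (local minimum)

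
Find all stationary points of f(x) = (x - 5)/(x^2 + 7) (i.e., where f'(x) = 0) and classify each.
f'(x) = (x^2 - 2*x*(x - 5) + 7)/(x^2 + 7)^2

Solve f'(x) = 0:
  f'(x) = -(x^2 - 10*x - 7)/(x^2 + 7)^2; the denominator is positive wherever f is defined, so f'(x) = 0 ⇔ -x^2 + 10*x + 7 = 0.
  x^2 - 10*x - 7 = 0 has no rational roots; quadratic formula: x = (10 ± √128)/2.
  ⇒ x = 5 - 4*sqrt(2) ≈ -0.6569, 5 + 4*sqrt(2) ≈ 10.6569

f''(x) = 2*(4*x^2*(x - 5) + (5 - 3*x)*(x^2 + 7))/(x^2 + 7)^3
Second-derivative test at each critical point:
  f''(-0.6569) = 0.2049 > 0 → local minimum
  f''(10.6569) = -0.0008 < 0 → local maximum

Critical points: x = 5 - 4*sqrt(2) ≈ -0.6569 (local minimum); x = 5 + 4*sqrt(2) ≈ 10.6569 (local maximum)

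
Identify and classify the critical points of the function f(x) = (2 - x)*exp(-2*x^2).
f'(x) = (4*x*(x - 2) - 1)*exp(-2*x^2)

Solve f'(x) = 0:
  f'(x) = (4*x^2 - 8*x - 1)·exp(-2*x^2) and exp(-2*x^2) > 0 for every x, so f'(x) = 0 ⇔ 4*x^2 - 8*x - 1 = 0.
  4*x^2 - 8*x - 1 = 0 has no rational roots; quadratic formula: x = (8 ± √80)/8.
  ⇒ x = 1 - sqrt(5)/2 ≈ -0.1180, 1 + sqrt(5)/2 ≈ 2.1180

f''(x) = 4*(4*x^2*(2 - x) + 3*x - 2)*exp(-2*x^2)
Second-derivative test at each critical point:
  f''(-0.1180) = -8.6985 < 0 → local maximum
  f''(2.1180) = 0.0011 > 0 → local minimum

Critical points: x = 1 - sqrt(5)/2 ≈ -0.1180 (local maximum); x = 1 + sqrt(5)/2 ≈ 2.1180 (local minimum)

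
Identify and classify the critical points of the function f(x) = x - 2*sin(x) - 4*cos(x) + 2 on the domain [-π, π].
f'(x) = 4*sin(x) - 2*cos(x) + 1

Solve f'(x) = 0 on [-π, π]:
  f'(x) = 0 ⇔ 4*sin(x) - 2*cos(x) = -1. Write the left side as R·cos(x + φ) with R = √((-2)² + (-4)²) = 2*sqrt(5), cos φ = -sqrt(5)/5, sin φ = -2*sqrt(5)/5; then cos(x + φ) = -sqrt(5)/10. Solve for x and keep the solutions lying in [-π, π].
  ⇒ x = -pi + atan((-sqrt(19) - 2)/(1 - 2*sqrt(19))) ≈ -2.4524, atan((-2 + sqrt(19))/(1 + 2*sqrt(19))) ≈ 0.2381

f''(x) = 2*sin(x) + 4*cos(x)
Second-derivative test at each critical point:
  f''(-2.4524) = -4.3589 < 0 → local maximum
  f''(0.2381) = 4.3589 > 0 → local minimum

Critical points: x = -pi + atan((-sqrt(19) - 2)/(1 - 2*sqrt(19))) ≈ -2.4524 (local maximum); x = atan((-2 + sqrt(19))/(1 + 2*sqrt(19))) ≈ 0.2381 (local minimum)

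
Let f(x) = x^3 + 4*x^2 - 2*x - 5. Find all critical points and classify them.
f'(x) = 3*x^2 + 8*x - 2

Solve f'(x) = 0:
  3*x^2 + 8*x - 2 = 0 has no rational roots; quadratic formula: x = (-8 ± √88)/6.
  ⇒ x = -sqrt(22)/3 - 4/3 ≈ -2.8968, -4/3 + sqrt(22)/3 ≈ 0.2301

f''(x) = 6*x + 8
Second-derivative test at each critical point:
  f''(-2.8968) = -9.3808 < 0 → local maximum
  f''(0.2301) = 9.3808 > 0 → local minimum

Critical points: x = -sqrt(22)/3 - 4/3 ≈ -2.8968 (local maximum); x = -4/3 + sqrt(22)/3 ≈ 0.2301 (local minimum)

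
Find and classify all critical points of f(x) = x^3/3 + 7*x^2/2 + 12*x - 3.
f'(x) = x^2 + 7*x + 12

Solve f'(x) = 0:
  Factor: x^2 + 7*x + 12 = (x + 3)*(x + 4) = 0.
  ⇒ x = -4, -3

f''(x) = 2*x + 7
Second-derivative test at each critical point:
  f''(-4) = -1 < 0 → local maximum
  f''(-3) = 1 > 0 → local minimum

Critical points: x = -4 (local maximum); x = -3 (local minimum)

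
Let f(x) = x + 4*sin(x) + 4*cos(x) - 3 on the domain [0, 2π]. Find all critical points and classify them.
f'(x) = 4*sqrt(2)*cos(x + pi/4) + 1

Solve f'(x) = 0 on [0, 2π]:
  f'(x) = 0 ⇔ -4*sin(x) + 4*cos(x) = -1. Write the left side as R·cos(x + φ) with R = √(4² + 4²) = 4*sqrt(2), cos φ = sqrt(2)/2, sin φ = sqrt(2)/2; then cos(x + φ) = -sqrt(2)/8. Solve for x and keep the solutions lying in [0, 2π].
  ⇒ x = atan((1 + sqrt(31))/(-1 + sqrt(31))) ≈ 0.9631, atan((1 - sqrt(31))/(-sqrt(31) - 1)) + pi ≈ 3.7493

f''(x) = -4*sqrt(2)*sin(x + pi/4)
Second-derivative test at each critical point:
  f''(0.9631) = -5.5678 < 0 → local maximum
  f''(3.7493) = 5.5678 > 0 → local minimum

Critical points: x = atan((1 + sqrt(31))/(-1 + sqrt(31))) ≈ 0.9631 (local maximum); x = atan((1 - sqrt(31))/(-sqrt(31) - 1)) + pi ≈ 3.7493 (local minimum)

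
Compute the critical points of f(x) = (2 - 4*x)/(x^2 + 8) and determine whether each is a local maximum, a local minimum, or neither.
f'(x) = 4*(x^2 - x - 8)/(x^4 + 16*x^2 + 64)

Solve f'(x) = 0:
  f'(x) = 4*(x^2 - x - 8)/(x^2 + 8)^2; the denominator is positive wherever f is defined, so f'(x) = 0 ⇔ 4*x^2 - 4*x - 32 = 0.
  Factor: 4*x^2 - 4*x - 32 = 4*(x^2 - x - 8); x^2 - x - 8 = 0 has no rational roots; quadratic formula: x = (1 ± √33)/2.
  ⇒ x = 1/2 - sqrt(33)/2 ≈ -2.3723, 1/2 + sqrt(33)/2 ≈ 3.3723

f''(x) = 4*(4*x^2*(1 - 2*x) + (6*x - 1)*(x^2 + 8))/(x^2 + 8)^3
Second-derivative test at each critical point:
  f''(-2.3723) = -0.1237 < 0 → local maximum
  f''(3.3723) = 0.0612 > 0 → local minimum

Critical points: x = 1/2 - sqrt(33)/2 ≈ -2.3723 (local maximum); x = 1/2 + sqrt(33)/2 ≈ 3.3723 (local minimum)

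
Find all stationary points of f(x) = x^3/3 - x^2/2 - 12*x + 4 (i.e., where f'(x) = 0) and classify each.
f'(x) = x^2 - x - 12

Solve f'(x) = 0:
  Factor: x^2 - x - 12 = (x - 4)*(x + 3) = 0.
  ⇒ x = -3, 4

f''(x) = 2*x - 1
Second-derivative test at each critical point:
  f''(-3) = -7 < 0 → local maximum
  f''(4) = 7 > 0 → local minimum

Critical points: x = -3 (local maximum); x = 4 (local minimum)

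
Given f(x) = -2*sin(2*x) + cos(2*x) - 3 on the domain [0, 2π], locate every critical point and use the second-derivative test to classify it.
f'(x) = -2*sin(2*x) - 4*cos(2*x)

Solve f'(x) = 0 on [0, 2π]:
  f'(x) = 0 ⇔ -2*cos(2*x) = sin(2*x) ⇔ tan(2*x) = -2, i.e. 2*x = arctan(-2) + nπ; keep the solutions lying in [0, 2π].
  ⇒ x = -atan(2)/2 + pi/2 ≈ 1.0172, pi - atan(2)/2 ≈ 2.5880, -atan(2)/2 + 3*pi/2 ≈ 4.1588, -atan(2)/2 + 2*pi ≈ 5.7296

f''(x) = 8*sin(2*x) - 4*cos(2*x)
Second-derivative test at each critical point:
  f''(1.0172) = 8.9443 > 0 → local minimum
  f''(2.5880) = -8.9443 < 0 → local maximum
  f''(4.1588) = 8.9443 > 0 → local minimum
  f''(5.7296) = -8.9443 < 0 → local maximum

Critical points: x = -atan(2)/2 + pi/2 ≈ 1.0172 (local minimum); x = pi - atan(2)/2 ≈ 2.5880 (local maximum); x = -atan(2)/2 + 3*pi/2 ≈ 4.1588 (local minimum); x = -atan(2)/2 + 2*pi ≈ 5.7296 (local maximum)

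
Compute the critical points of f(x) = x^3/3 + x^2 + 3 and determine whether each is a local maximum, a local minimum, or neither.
f'(x) = x*(x + 2)

Solve f'(x) = 0:
  Factor: x^2 + 2*x = x*(x + 2) = 0.
  ⇒ x = -2, 0

f''(x) = 2*x + 2
Second-derivative test at each critical point:
  f''(-2) = -2 < 0 → local maximum
  f''(0) = 2 > 0 → local minimum

Critical points: x = -2 (local maximum); x = 0 (local minimum)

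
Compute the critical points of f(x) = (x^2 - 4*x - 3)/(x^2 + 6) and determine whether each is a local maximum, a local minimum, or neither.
f'(x) = 2*(2*x^2 + 9*x - 12)/(x^4 + 12*x^2 + 36)

Solve f'(x) = 0:
  f'(x) = 2*(2*x^2 + 9*x - 12)/(x^2 + 6)^2; the denominator is positive wherever f is defined, so f'(x) = 0 ⇔ 4*x^2 + 18*x - 24 = 0.
  Factor: 4*x^2 + 18*x - 24 = 2*(2*x^2 + 9*x - 12); 2*x^2 + 9*x - 12 = 0 has no rational roots; quadratic formula: x = (-9 ± √177)/4.
  ⇒ x = -sqrt(177)/4 - 9/4 ≈ -5.5760, -9/4 + sqrt(177)/4 ≈ 1.0760

f''(x) = 2*(-4*x^3 - 27*x^2 + 72*x + 54)/(x^6 + 18*x^4 + 108*x^2 + 216)
Second-derivative test at each critical point:
  f''(-5.5760) = -0.0193 < 0 → local maximum
  f''(1.0760) = 0.5193 > 0 → local minimum

Critical points: x = -sqrt(177)/4 - 9/4 ≈ -5.5760 (local maximum); x = -9/4 + sqrt(177)/4 ≈ 1.0760 (local minimum)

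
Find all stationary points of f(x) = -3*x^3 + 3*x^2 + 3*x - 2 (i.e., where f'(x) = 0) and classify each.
f'(x) = -9*x^2 + 6*x + 3

Solve f'(x) = 0:
  Factor: -9*x^2 + 6*x + 3 = -3*(x - 1)*(3*x + 1) = 0.
  ⇒ x = -1/3, 1

f''(x) = 6 - 18*x
Second-derivative test at each critical point:
  f''(-1/3) = 12 > 0 → local minimum
  f''(1) = -12 < 0 → local maximum

Critical points: x = -1/3 (local minimum); x = 1 (local maximum)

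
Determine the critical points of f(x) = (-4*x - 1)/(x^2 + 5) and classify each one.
f'(x) = 2*(2*x^2 + x - 10)/(x^4 + 10*x^2 + 25)

Solve f'(x) = 0:
  f'(x) = 2*(x - 2)*(2*x + 5)/(x^2 + 5)^2; the denominator is positive wherever f is defined, so f'(x) = 0 ⇔ 4*x^2 + 2*x - 20 = 0.
  Factor: 4*x^2 + 2*x - 20 = 2*(x - 2)*(2*x + 5) = 0.
  ⇒ x = -5/2, 2

f''(x) = 2*(-4*x^2*(4*x + 1) + (12*x + 1)*(x^2 + 5))/(x^2 + 5)^3
Second-derivative test at each critical point:
  f''(-5/2) = -32/225 < 0 → local maximum
  f''(2) = 2/9 > 0 → local minimum

Critical points: x = -5/2 (local maximum); x = 2 (local minimum)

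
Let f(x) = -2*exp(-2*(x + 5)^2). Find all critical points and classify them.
f'(x) = 8*(x + 5)*exp(-2*(x + 5)^2)

Solve f'(x) = 0:
  f'(x) = (8*x + 40)·exp(-2*(x + 5)^2) and exp(-2*(x + 5)^2) > 0 for every x, so f'(x) = 0 ⇔ 8*x + 40 = 0.
  Factor: 8*x + 40 = 8*(x + 5) = 0.
  ⇒ x = -5

f''(x) = 8*(1 - 4*(x + 5)^2)*exp(-2*(x + 5)^2)
Second-derivative test at each critical point:
  f''(-5) = 8 > 0 → local minimum

Critical points: x = -5 (local minimum)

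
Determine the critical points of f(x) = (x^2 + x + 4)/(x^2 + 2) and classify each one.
f'(x) = (-x^2 - 4*x + 2)/(x^4 + 4*x^2 + 4)

Solve f'(x) = 0:
  f'(x) = -(x^2 + 4*x - 2)/(x^2 + 2)^2; the denominator is positive wherever f is defined, so f'(x) = 0 ⇔ -x^2 - 4*x + 2 = 0.
  x^2 + 4*x - 2 = 0 has no rational roots; quadratic formula: x = (-4 ± √24)/2.
  ⇒ x = -sqrt(6) - 2 ≈ -4.4495, -2 + sqrt(6) ≈ 0.4495

f''(x) = 2*(x^3 + 6*x^2 - 6*x - 4)/(x^6 + 6*x^4 + 12*x^2 + 8)
Second-derivative test at each critical point:
  f''(-4.4495) = 0.0103 > 0 → local minimum
  f''(0.4495) = -1.0103 < 0 → local maximum

Critical points: x = -sqrt(6) - 2 ≈ -4.4495 (local minimum); x = -2 + sqrt(6) ≈ 0.4495 (local maximum)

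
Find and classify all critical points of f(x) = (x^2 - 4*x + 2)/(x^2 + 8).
f'(x) = 4*(x^2 + 3*x - 8)/(x^4 + 16*x^2 + 64)

Solve f'(x) = 0:
  f'(x) = 4*(x^2 + 3*x - 8)/(x^2 + 8)^2; the denominator is positive wherever f is defined, so f'(x) = 0 ⇔ 4*x^2 + 12*x - 32 = 0.
  Factor: 4*x^2 + 12*x - 32 = 4*(x^2 + 3*x - 8); x^2 + 3*x - 8 = 0 has no rational roots; quadratic formula: x = (-3 ± √41)/2.
  ⇒ x = -sqrt(41)/2 - 3/2 ≈ -4.7016, -3/2 + sqrt(41)/2 ≈ 1.7016

f''(x) = 4*(-2*x^3 - 9*x^2 + 48*x + 24)/(x^6 + 24*x^4 + 192*x^2 + 512)
Second-derivative test at each critical point:
  f''(-4.7016) = -0.0283 < 0 → local maximum
  f''(1.7016) = 0.2158 > 0 → local minimum

Critical points: x = -sqrt(41)/2 - 3/2 ≈ -4.7016 (local maximum); x = -3/2 + sqrt(41)/2 ≈ 1.7016 (local minimum)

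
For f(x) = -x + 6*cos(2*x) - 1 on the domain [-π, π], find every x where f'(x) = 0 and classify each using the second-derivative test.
f'(x) = -12*sin(2*x) - 1

Solve f'(x) = 0 on [-π, π]:
  f'(x) = 0 ⇔ sin(2*x) = -1/12, i.e. 2*x = arcsin(-1/12) + 2nπ or 2*x = π − arcsin(-1/12) + 2nπ; keep the solutions lying in [-π, π].
  ⇒ x = -pi/2 + asin(1/12)/2 ≈ -1.5291, -asin(1/12)/2 ≈ -0.0417, asin(1/12)/2 + pi/2 ≈ 1.6125, pi - asin(1/12)/2 ≈ 3.0999

f''(x) = -24*cos(2*x)
Second-derivative test at each critical point:
  f''(-1.5291) = 23.9165 > 0 → local minimum
  f''(-0.0417) = -23.9165 < 0 → local maximum
  f''(1.6125) = 23.9165 > 0 → local minimum
  f''(3.0999) = -23.9165 < 0 → local maximum

Critical points: x = -pi/2 + asin(1/12)/2 ≈ -1.5291 (local minimum); x = -asin(1/12)/2 ≈ -0.0417 (local maximum); x = asin(1/12)/2 + pi/2 ≈ 1.6125 (local minimum); x = pi - asin(1/12)/2 ≈ 3.0999 (local maximum)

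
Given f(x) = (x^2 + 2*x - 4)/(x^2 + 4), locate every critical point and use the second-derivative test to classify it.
f'(x) = 2*(-x^2 + 8*x + 4)/(x^4 + 8*x^2 + 16)

Solve f'(x) = 0:
  f'(x) = -2*(x^2 - 8*x - 4)/(x^2 + 4)^2; the denominator is positive wherever f is defined, so f'(x) = 0 ⇔ -2*x^2 + 16*x + 8 = 0.
  Factor: -2*x^2 + 16*x + 8 = -2*(x^2 - 8*x - 4); x^2 - 8*x - 4 = 0 has no rational roots; quadratic formula: x = (8 ± √80)/2.
  ⇒ x = 4 - 2*sqrt(5) ≈ -0.4721, 4 + 2*sqrt(5) ≈ 8.4721

f''(x) = 4*(x^3 - 12*x^2 - 12*x + 16)/(x^6 + 12*x^4 + 48*x^2 + 64)
Second-derivative test at each critical point:
  f''(-0.4721) = 1.0031 > 0 → local minimum
  f''(8.4721) = -0.0031 < 0 → local maximum

Critical points: x = 4 - 2*sqrt(5) ≈ -0.4721 (local minimum); x = 4 + 2*sqrt(5) ≈ 8.4721 (local maximum)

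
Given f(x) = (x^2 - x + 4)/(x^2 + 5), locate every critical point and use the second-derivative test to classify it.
f'(x) = (x^2 + 2*x - 5)/(x^4 + 10*x^2 + 25)

Solve f'(x) = 0:
  f'(x) = (x^2 + 2*x - 5)/(x^2 + 5)^2; the denominator is positive wherever f is defined, so f'(x) = 0 ⇔ x^2 + 2*x - 5 = 0.
  x^2 + 2*x - 5 = 0 has no rational roots; quadratic formula: x = (-2 ± √24)/2.
  ⇒ x = -sqrt(6) - 1 ≈ -3.4495, -1 + sqrt(6) ≈ 1.4495

f''(x) = 2*(-x^3 - 3*x^2 + 15*x + 5)/(x^6 + 15*x^4 + 75*x^2 + 125)
Second-derivative test at each critical point:
  f''(-3.4495) = -0.0172 < 0 → local maximum
  f''(1.4495) = 0.0972 > 0 → local minimum

Critical points: x = -sqrt(6) - 1 ≈ -3.4495 (local maximum); x = -1 + sqrt(6) ≈ 1.4495 (local minimum)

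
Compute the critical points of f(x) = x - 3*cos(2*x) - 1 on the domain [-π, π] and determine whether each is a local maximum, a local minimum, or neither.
f'(x) = 6*sin(2*x) + 1

Solve f'(x) = 0 on [-π, π]:
  f'(x) = 0 ⇔ sin(2*x) = -1/6, i.e. 2*x = arcsin(-1/6) + 2nπ or 2*x = π − arcsin(-1/6) + 2nπ; keep the solutions lying in [-π, π].
  ⇒ x = -pi/2 + asin(1/6)/2 ≈ -1.4871, -asin(1/6)/2 ≈ -0.0837, asin(1/6)/2 + pi/2 ≈ 1.6545, pi - asin(1/6)/2 ≈ 3.0579

f''(x) = 12*cos(2*x)
Second-derivative test at each critical point:
  f''(-1.4871) = -11.8322 < 0 → local maximum
  f''(-0.0837) = 11.8322 > 0 → local minimum
  f''(1.6545) = -11.8322 < 0 → local maximum
  f''(3.0579) = 11.8322 > 0 → local minimum

Critical points: x = -pi/2 + asin(1/6)/2 ≈ -1.4871 (local maximum); x = -asin(1/6)/2 ≈ -0.0837 (local minimum); x = asin(1/6)/2 + pi/2 ≈ 1.6545 (local maximum); x = pi - asin(1/6)/2 ≈ 3.0579 (local minimum)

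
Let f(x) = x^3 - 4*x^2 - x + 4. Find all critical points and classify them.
f'(x) = 3*x^2 - 8*x - 1

Solve f'(x) = 0:
  3*x^2 - 8*x - 1 = 0 has no rational roots; quadratic formula: x = (8 ± √76)/6.
  ⇒ x = 4/3 - sqrt(19)/3 ≈ -0.1196, 4/3 + sqrt(19)/3 ≈ 2.7863

f''(x) = 6*x - 8
Second-derivative test at each critical point:
  f''(-0.1196) = -8.7178 < 0 → local maximum
  f''(2.7863) = 8.7178 > 0 → local minimum

Critical points: x = 4/3 - sqrt(19)/3 ≈ -0.1196 (local maximum); x = 4/3 + sqrt(19)/3 ≈ 2.7863 (local minimum)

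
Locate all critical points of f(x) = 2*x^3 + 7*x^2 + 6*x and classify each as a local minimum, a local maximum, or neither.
f'(x) = 6*x^2 + 14*x + 6

Solve f'(x) = 0:
  Factor: 6*x^2 + 14*x + 6 = 2*(3*x^2 + 7*x + 3); 3*x^2 + 7*x + 3 = 0 has no rational roots; quadratic formula: x = (-7 ± √13)/6.
  ⇒ x = -7/6 - sqrt(13)/6 ≈ -1.7676, -7/6 + sqrt(13)/6 ≈ -0.5657

f''(x) = 12*x + 14
Second-derivative test at each critical point:
  f''(-1.7676) = -7.2111 < 0 → local maximum
  f''(-0.5657) = 7.2111 > 0 → local minimum

Critical points: x = -7/6 - sqrt(13)/6 ≈ -1.7676 (local maximum); x = -7/6 + sqrt(13)/6 ≈ -0.5657 (local minimum)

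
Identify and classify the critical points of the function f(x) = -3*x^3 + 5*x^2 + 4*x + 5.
f'(x) = -9*x^2 + 10*x + 4

Solve f'(x) = 0:
  9*x^2 - 10*x - 4 = 0 has no rational roots; quadratic formula: x = (10 ± √244)/18.
  ⇒ x = 5/9 - sqrt(61)/9 ≈ -0.3122, 5/9 + sqrt(61)/9 ≈ 1.4234

f''(x) = 10 - 18*x
Second-derivative test at each critical point:
  f''(-0.3122) = 15.6205 > 0 → local minimum
  f''(1.4234) = -15.6205 < 0 → local maximum

Critical points: x = 5/9 - sqrt(61)/9 ≈ -0.3122 (local minimum); x = 5/9 + sqrt(61)/9 ≈ 1.4234 (local maximum)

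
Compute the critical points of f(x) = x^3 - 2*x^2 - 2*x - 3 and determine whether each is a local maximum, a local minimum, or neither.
f'(x) = 3*x^2 - 4*x - 2

Solve f'(x) = 0:
  3*x^2 - 4*x - 2 = 0 has no rational roots; quadratic formula: x = (4 ± √40)/6.
  ⇒ x = 2/3 - sqrt(10)/3 ≈ -0.3874, 2/3 + sqrt(10)/3 ≈ 1.7208

f''(x) = 6*x - 4
Second-derivative test at each critical point:
  f''(-0.3874) = -6.3246 < 0 → local maximum
  f''(1.7208) = 6.3246 > 0 → local minimum

Critical points: x = 2/3 - sqrt(10)/3 ≈ -0.3874 (local maximum); x = 2/3 + sqrt(10)/3 ≈ 1.7208 (local minimum)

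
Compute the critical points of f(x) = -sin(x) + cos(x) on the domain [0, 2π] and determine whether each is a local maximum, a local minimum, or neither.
f'(x) = -sin(x) - cos(x)

Solve f'(x) = 0 on [0, 2π]:
  f'(x) = 0 ⇔ -cos(x) = sin(x) ⇔ tan(x) = -1, i.e. x = arctan(-1) + nπ; keep the solutions lying in [0, 2π].
  ⇒ x = 3*pi/4 ≈ 2.3562, 7*pi/4 ≈ 5.4978

f''(x) = sin(x) - cos(x)
Second-derivative test at each critical point:
  f''(2.3562) = 1.4142 > 0 → local minimum
  f''(5.4978) = -1.4142 < 0 → local maximum

Critical points: x = 3*pi/4 ≈ 2.3562 (local minimum); x = 7*pi/4 ≈ 5.4978 (local maximum)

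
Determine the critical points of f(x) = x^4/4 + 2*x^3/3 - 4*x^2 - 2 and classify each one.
f'(x) = x*(x^2 + 2*x - 8)

Solve f'(x) = 0:
  Factor: x^3 + 2*x^2 - 8*x = x*(x - 2)*(x + 4) = 0.
  ⇒ x = -4, 0, 2

f''(x) = 3*x^2 + 4*x - 8
Second-derivative test at each critical point:
  f''(-4) = 24 > 0 → local minimum
  f''(0) = -8 < 0 → local maximum
  f''(2) = 12 > 0 → local minimum

Critical points: x = -4 (local minimum); x = 0 (local maximum); x = 2 (local minimum)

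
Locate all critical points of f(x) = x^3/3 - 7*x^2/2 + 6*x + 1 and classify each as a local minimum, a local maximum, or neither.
f'(x) = x^2 - 7*x + 6

Solve f'(x) = 0:
  Factor: x^2 - 7*x + 6 = (x - 6)*(x - 1) = 0.
  ⇒ x = 1, 6

f''(x) = 2*x - 7
Second-derivative test at each critical point:
  f''(1) = -5 < 0 → local maximum
  f''(6) = 5 > 0 → local minimum

Critical points: x = 1 (local maximum); x = 6 (local minimum)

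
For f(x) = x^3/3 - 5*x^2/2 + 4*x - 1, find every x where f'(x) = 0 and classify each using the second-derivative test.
f'(x) = x^2 - 5*x + 4

Solve f'(x) = 0:
  Factor: x^2 - 5*x + 4 = (x - 4)*(x - 1) = 0.
  ⇒ x = 1, 4

f''(x) = 2*x - 5
Second-derivative test at each critical point:
  f''(1) = -3 < 0 → local maximum
  f''(4) = 3 > 0 → local minimum

Critical points: x = 1 (local maximum); x = 4 (local minimum)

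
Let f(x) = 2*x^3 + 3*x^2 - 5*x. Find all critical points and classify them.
f'(x) = 6*x^2 + 6*x - 5

Solve f'(x) = 0:
  6*x^2 + 6*x - 5 = 0 has no rational roots; quadratic formula: x = (-6 ± √156)/12.
  ⇒ x = -sqrt(39)/6 - 1/2 ≈ -1.5408, -1/2 + sqrt(39)/6 ≈ 0.5408

f''(x) = 12*x + 6
Second-derivative test at each critical point:
  f''(-1.5408) = -12.4900 < 0 → local maximum
  f''(0.5408) = 12.4900 > 0 → local minimum

Critical points: x = -sqrt(39)/6 - 1/2 ≈ -1.5408 (local maximum); x = -1/2 + sqrt(39)/6 ≈ 0.5408 (local minimum)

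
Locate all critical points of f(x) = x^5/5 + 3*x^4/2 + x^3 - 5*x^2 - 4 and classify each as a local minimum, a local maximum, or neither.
f'(x) = x*(x^3 + 6*x^2 + 3*x - 10)

Solve f'(x) = 0:
  Factor: x^4 + 6*x^3 + 3*x^2 - 10*x = x*(x - 1)*(x + 2)*(x + 5) = 0.
  ⇒ x = -5, -2, 0, 1

f''(x) = 4*x^3 + 18*x^2 + 6*x - 10
Second-derivative test at each critical point:
  f''(-5) = -90 < 0 → local maximum
  f''(-2) = 18 > 0 → local minimum
  f''(0) = -10 < 0 → local maximum
  f''(1) = 18 > 0 → local minimum

Critical points: x = -5 (local maximum); x = -2 (local minimum); x = 0 (local maximum); x = 1 (local minimum)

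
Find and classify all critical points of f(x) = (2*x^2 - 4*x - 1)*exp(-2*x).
f'(x) = 2*(-2*x^2 + 6*x - 1)*exp(-2*x)

Solve f'(x) = 0:
  f'(x) = (-4*x^2 + 12*x - 2)·exp(-2*x) and exp(-2*x) > 0 for every x, so f'(x) = 0 ⇔ -4*x^2 + 12*x - 2 = 0.
  Factor: -4*x^2 + 12*x - 2 = -2*(2*x^2 - 6*x + 1); 2*x^2 - 6*x + 1 = 0 has no rational roots; quadratic formula: x = (6 ± √28)/4.
  ⇒ x = 3/2 - sqrt(7)/2 ≈ 0.1771, sqrt(7)/2 + 3/2 ≈ 2.8229

f''(x) = 8*(x^2 - 4*x + 2)*exp(-2*x)
Second-derivative test at each critical point:
  f''(0.1771) = 7.4261 > 0 → local minimum
  f''(2.8229) = -0.0374 < 0 → local maximum

Critical points: x = 3/2 - sqrt(7)/2 ≈ 0.1771 (local minimum); x = sqrt(7)/2 + 3/2 ≈ 2.8229 (local maximum)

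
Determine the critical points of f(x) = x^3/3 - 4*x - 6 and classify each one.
f'(x) = x^2 - 4

Solve f'(x) = 0:
  Factor: x^2 - 4 = (x - 2)*(x + 2) = 0.
  ⇒ x = -2, 2

f''(x) = 2*x
Second-derivative test at each critical point:
  f''(-2) = -4 < 0 → local maximum
  f''(2) = 4 > 0 → local minimum

Critical points: x = -2 (local maximum); x = 2 (local minimum)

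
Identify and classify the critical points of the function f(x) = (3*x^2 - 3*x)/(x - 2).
f'(x) = 3*(x^2 - 4*x + 2)/(x^2 - 4*x + 4)

Solve f'(x) = 0:
  f'(x) = 3*(x^2 - 4*x + 2)/(x - 2)^2; the denominator is positive wherever f is defined, so f'(x) = 0 ⇔ 3*x^2 - 12*x + 6 = 0.
  Factor: 3*x^2 - 12*x + 6 = 3*(x^2 - 4*x + 2); x^2 - 4*x + 2 = 0 has no rational roots; quadratic formula: x = (4 ± √8)/2.
  ⇒ x = 2 - sqrt(2) ≈ 0.5858, sqrt(2) + 2 ≈ 3.4142

f''(x) = 12/(x^3 - 6*x^2 + 12*x - 8)
Second-derivative test at each critical point:
  f''(0.5858) = -4.2426 < 0 → local maximum
  f''(3.4142) = 4.2426 > 0 → local minimum

Critical points: x = 2 - sqrt(2) ≈ 0.5858 (local maximum); x = sqrt(2) + 2 ≈ 3.4142 (local minimum)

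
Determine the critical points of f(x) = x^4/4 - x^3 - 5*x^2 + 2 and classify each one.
f'(x) = x*(x^2 - 3*x - 10)

Solve f'(x) = 0:
  Factor: x^3 - 3*x^2 - 10*x = x*(x - 5)*(x + 2) = 0.
  ⇒ x = -2, 0, 5

f''(x) = 3*x^2 - 6*x - 10
Second-derivative test at each critical point:
  f''(-2) = 14 > 0 → local minimum
  f''(0) = -10 < 0 → local maximum
  f''(5) = 35 > 0 → local minimum

Critical points: x = -2 (local minimum); x = 0 (local maximum); x = 5 (local minimum)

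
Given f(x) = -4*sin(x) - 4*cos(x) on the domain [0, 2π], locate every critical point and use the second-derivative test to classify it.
f'(x) = -4*sqrt(2)*cos(x + pi/4)

Solve f'(x) = 0 on [0, 2π]:
  f'(x) = 0 ⇔ -4*cos(x) = -4*sin(x) ⇔ tan(x) = 1, i.e. x = arctan(1) + nπ; keep the solutions lying in [0, 2π].
  ⇒ x = pi/4 ≈ 0.7854, 5*pi/4 ≈ 3.9270

f''(x) = 4*sqrt(2)*sin(x + pi/4)
Second-derivative test at each critical point:
  f''(0.7854) = 5.6569 > 0 → local minimum
  f''(3.9270) = -5.6569 < 0 → local maximum

Critical points: x = pi/4 ≈ 0.7854 (local minimum); x = 5*pi/4 ≈ 3.9270 (local maximum)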